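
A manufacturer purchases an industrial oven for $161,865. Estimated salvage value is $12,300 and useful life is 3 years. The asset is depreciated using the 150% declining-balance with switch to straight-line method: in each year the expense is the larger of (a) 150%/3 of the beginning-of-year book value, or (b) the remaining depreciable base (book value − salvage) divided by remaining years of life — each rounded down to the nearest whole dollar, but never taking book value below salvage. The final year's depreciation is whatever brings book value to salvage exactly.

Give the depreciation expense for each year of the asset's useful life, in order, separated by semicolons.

$80,932; $40,466; $28,167

Depreciable base = $161,865 − $12,300 = $149,565.
Year 1: DB = ⌊$161,865 × 150%/3⌋ = $80,932; SL = ⌊$149,565/3⌋ = $49,855 → take DB $80,932. Book value $80,933.
Year 2: DB = ⌊$80,933 × 150%/3⌋ = $40,466; SL = ⌊$68,633/2⌋ = $34,316 → take DB $40,466. Book value $40,467.
Year 3 (final): $40,467 − $12,300 = $28,167. Book value $12,300.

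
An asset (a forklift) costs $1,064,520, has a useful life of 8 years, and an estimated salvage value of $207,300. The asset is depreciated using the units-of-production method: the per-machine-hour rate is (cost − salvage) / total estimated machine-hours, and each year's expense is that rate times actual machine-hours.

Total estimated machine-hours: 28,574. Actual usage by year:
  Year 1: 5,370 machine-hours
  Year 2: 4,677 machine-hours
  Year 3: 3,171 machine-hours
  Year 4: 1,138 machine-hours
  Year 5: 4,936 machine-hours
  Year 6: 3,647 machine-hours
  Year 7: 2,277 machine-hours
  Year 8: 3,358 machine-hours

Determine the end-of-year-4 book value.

$633,840

Depreciable base = $1,064,520 − $207,300 = $857,220.
Rate = $857,220 / 28,574 machine-hours = $30 per machine-hour.
Year 1: 5,370 × $30 = $161,100. Book value $903,420.
Year 2: 4,677 × $30 = $140,310. Book value $763,110.
Year 3: 3,171 × $30 = $95,130. Book value $667,980.
Year 4: 1,138 × $30 = $34,140. Book value $633,840.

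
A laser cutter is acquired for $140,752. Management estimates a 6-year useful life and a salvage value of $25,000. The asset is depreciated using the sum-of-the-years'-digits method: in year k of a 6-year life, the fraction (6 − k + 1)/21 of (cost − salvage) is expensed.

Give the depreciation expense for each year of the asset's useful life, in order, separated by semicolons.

Depreciable base = $140,752 − $25,000 = $115,752.
Sum of the years' digits = 6+5+4+3+2+1 = 21.
Year 1: $115,752 × 6/21 = $33,072. Book value $107,680.
Year 2: $115,752 × 5/21 = $27,560. Book value $80,120.
Year 3: $115,752 × 4/21 = $22,048. Book value $58,072.
Year 4: $115,752 × 3/21 = $16,536. Book value $41,536.
Year 5: $115,752 × 2/21 = $11,024. Book value $30,512.
Year 6: $115,752 × 1/21 = $5,512. Book value $25,000.

$33,072; $27,560; $22,048; $16,536; $11,024; $5,512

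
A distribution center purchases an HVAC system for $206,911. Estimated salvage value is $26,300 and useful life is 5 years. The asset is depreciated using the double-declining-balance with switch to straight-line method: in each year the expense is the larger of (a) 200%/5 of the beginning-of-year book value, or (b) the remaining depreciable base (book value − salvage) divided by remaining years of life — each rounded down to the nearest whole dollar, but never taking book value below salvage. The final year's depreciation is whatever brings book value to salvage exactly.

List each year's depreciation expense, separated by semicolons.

$82,764; $49,658; $29,795; $17,877; $517

Depreciable base = $206,911 − $26,300 = $180,611.
Year 1: DB = ⌊$206,911 × 200%/5⌋ = $82,764; SL = ⌊$180,611/5⌋ = $36,122 → take DB $82,764. Book value $124,147.
Year 2: DB = ⌊$124,147 × 200%/5⌋ = $49,658; SL = ⌊$97,847/4⌋ = $24,461 → take DB $49,658. Book value $74,489.
Year 3: DB = ⌊$74,489 × 200%/5⌋ = $29,795; SL = ⌊$48,189/3⌋ = $16,063 → take DB $29,795. Book value $44,694.
Year 4: DB = ⌊$44,694 × 200%/5⌋ = $17,877; SL = ⌊$18,394/2⌋ = $9,197 → take DB $17,877. Book value $26,817.
Year 5 (final): $26,817 − $26,300 = $517. Book value $26,300.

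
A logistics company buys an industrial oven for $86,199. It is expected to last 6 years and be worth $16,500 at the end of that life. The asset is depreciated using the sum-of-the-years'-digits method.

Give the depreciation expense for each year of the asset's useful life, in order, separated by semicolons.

$19,914; $16,595; $13,276; $9,957; $6,638; $3,319

Depreciable base = $86,199 − $16,500 = $69,699.
Sum of the years' digits = 6+5+4+3+2+1 = 21.
Year 1: $69,699 × 6/21 = $19,914. Book value $66,285.
Year 2: $69,699 × 5/21 = $16,595. Book value $49,690.
Year 3: $69,699 × 4/21 = $13,276. Book value $36,414.
Year 4: $69,699 × 3/21 = $9,957. Book value $26,457.
Year 5: $69,699 × 2/21 = $6,638. Book value $19,819.
Year 6: $69,699 × 1/21 = $3,319. Book value $16,500.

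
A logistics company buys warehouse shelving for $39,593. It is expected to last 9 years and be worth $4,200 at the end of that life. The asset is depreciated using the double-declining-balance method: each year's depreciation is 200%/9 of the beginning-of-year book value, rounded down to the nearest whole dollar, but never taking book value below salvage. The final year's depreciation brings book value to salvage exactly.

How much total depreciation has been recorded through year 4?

$25,103

Depreciable base = $39,593 − $4,200 = $35,393.
Year 1: ⌊$39,593 × 200%/9⌋ = $8,798. Book value $30,795.
Year 2: ⌊$30,795 × 200%/9⌋ = $6,843. Book value $23,952.
Year 3: ⌊$23,952 × 200%/9⌋ = $5,322. Book value $18,630.
Year 4: ⌊$18,630 × 200%/9⌋ = $4,140. Book value $14,490.
Accumulated through year 4 = $39,593 − $14,490 = $25,103.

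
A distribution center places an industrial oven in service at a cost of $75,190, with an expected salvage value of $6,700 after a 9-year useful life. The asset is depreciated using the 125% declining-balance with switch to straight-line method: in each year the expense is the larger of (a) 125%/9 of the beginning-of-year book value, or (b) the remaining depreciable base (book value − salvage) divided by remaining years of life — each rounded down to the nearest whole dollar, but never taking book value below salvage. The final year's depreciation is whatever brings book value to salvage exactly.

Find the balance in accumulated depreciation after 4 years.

$34,063

Depreciable base = $75,190 − $6,700 = $68,490.
Year 1: DB = ⌊$75,190 × 125%/9⌋ = $10,443; SL = ⌊$68,490/9⌋ = $7,610 → take DB $10,443. Book value $64,747.
Year 2: DB = ⌊$64,747 × 125%/9⌋ = $8,992; SL = ⌊$58,047/8⌋ = $7,255 → take DB $8,992. Book value $55,755.
Year 3: DB = ⌊$55,755 × 125%/9⌋ = $7,743; SL = ⌊$49,055/7⌋ = $7,007 → take DB $7,743. Book value $48,012.
Year 4: DB = ⌊$48,012 × 125%/9⌋ = $6,668; SL = ⌊$41,312/6⌋ = $6,885 → take SL $6,885. Book value $41,127.
Accumulated through year 4 = $75,190 − $41,127 = $34,063.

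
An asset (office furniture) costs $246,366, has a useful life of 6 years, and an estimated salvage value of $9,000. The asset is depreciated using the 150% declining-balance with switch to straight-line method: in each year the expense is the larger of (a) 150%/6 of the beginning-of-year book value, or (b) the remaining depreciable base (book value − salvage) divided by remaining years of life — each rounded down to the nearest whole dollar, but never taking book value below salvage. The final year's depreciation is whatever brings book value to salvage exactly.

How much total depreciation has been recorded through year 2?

Depreciable base = $246,366 − $9,000 = $237,366.
Year 1: DB = ⌊$246,366 × 150%/6⌋ = $61,591; SL = ⌊$237,366/6⌋ = $39,561 → take DB $61,591. Book value $184,775.
Year 2: DB = ⌊$184,775 × 150%/6⌋ = $46,193; SL = ⌊$175,775/5⌋ = $35,155 → take DB $46,193. Book value $138,582.
Accumulated through year 2 = $246,366 − $138,582 = $107,784.

$107,784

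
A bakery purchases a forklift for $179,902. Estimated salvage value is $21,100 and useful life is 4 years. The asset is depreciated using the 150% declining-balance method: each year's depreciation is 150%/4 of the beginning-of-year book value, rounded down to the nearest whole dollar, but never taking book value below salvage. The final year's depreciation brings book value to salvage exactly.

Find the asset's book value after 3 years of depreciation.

Depreciable base = $179,902 − $21,100 = $158,802.
Year 1: ⌊$179,902 × 150%/4⌋ = $67,463. Book value $112,439.
Year 2: ⌊$112,439 × 150%/4⌋ = $42,164. Book value $70,275.
Year 3: ⌊$70,275 × 150%/4⌋ = $26,353. Book value $43,922.

$43,922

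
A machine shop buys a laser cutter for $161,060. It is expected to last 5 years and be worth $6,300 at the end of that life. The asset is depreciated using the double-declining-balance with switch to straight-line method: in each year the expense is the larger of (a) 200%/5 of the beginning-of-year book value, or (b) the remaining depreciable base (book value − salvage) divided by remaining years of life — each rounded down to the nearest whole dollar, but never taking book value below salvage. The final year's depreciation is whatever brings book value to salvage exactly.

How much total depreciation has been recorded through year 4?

$140,515

Depreciable base = $161,060 − $6,300 = $154,760.
Year 1: DB = ⌊$161,060 × 200%/5⌋ = $64,424; SL = ⌊$154,760/5⌋ = $30,952 → take DB $64,424. Book value $96,636.
Year 2: DB = ⌊$96,636 × 200%/5⌋ = $38,654; SL = ⌊$90,336/4⌋ = $22,584 → take DB $38,654. Book value $57,982.
Year 3: DB = ⌊$57,982 × 200%/5⌋ = $23,192; SL = ⌊$51,682/3⌋ = $17,227 → take DB $23,192. Book value $34,790.
Year 4: DB = ⌊$34,790 × 200%/5⌋ = $13,916; SL = ⌊$28,490/2⌋ = $14,245 → take SL $14,245. Book value $20,545.
Accumulated through year 4 = $161,060 − $20,545 = $140,515.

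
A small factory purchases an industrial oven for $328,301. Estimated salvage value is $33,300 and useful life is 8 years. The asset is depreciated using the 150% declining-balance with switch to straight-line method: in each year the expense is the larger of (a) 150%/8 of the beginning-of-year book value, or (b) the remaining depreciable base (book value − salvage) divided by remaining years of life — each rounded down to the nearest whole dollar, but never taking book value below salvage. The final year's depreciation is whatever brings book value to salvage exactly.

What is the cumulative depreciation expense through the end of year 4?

$185,224

Depreciable base = $328,301 − $33,300 = $295,001.
Year 1: DB = ⌊$328,301 × 150%/8⌋ = $61,556; SL = ⌊$295,001/8⌋ = $36,875 → take DB $61,556. Book value $266,745.
Year 2: DB = ⌊$266,745 × 150%/8⌋ = $50,014; SL = ⌊$233,445/7⌋ = $33,349 → take DB $50,014. Book value $216,731.
Year 3: DB = ⌊$216,731 × 150%/8⌋ = $40,637; SL = ⌊$183,431/6⌋ = $30,571 → take DB $40,637. Book value $176,094.
Year 4: DB = ⌊$176,094 × 150%/8⌋ = $33,017; SL = ⌊$142,794/5⌋ = $28,558 → take DB $33,017. Book value $143,077.
Accumulated through year 4 = $328,301 − $143,077 = $185,224.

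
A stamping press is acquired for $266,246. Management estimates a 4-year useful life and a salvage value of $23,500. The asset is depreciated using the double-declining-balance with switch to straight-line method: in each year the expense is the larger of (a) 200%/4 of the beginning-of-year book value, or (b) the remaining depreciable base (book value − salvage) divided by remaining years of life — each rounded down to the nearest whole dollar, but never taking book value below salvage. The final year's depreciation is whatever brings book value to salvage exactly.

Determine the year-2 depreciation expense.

Depreciable base = $266,246 − $23,500 = $242,746.
Year 1: DB = ⌊$266,246 × 200%/4⌋ = $133,123; SL = ⌊$242,746/4⌋ = $60,686 → take DB $133,123. Book value $133,123.
Year 2: DB = ⌊$133,123 × 200%/4⌋ = $66,561; SL = ⌊$109,623/3⌋ = $36,541 → take DB $66,561. Book value $66,562.

$66,561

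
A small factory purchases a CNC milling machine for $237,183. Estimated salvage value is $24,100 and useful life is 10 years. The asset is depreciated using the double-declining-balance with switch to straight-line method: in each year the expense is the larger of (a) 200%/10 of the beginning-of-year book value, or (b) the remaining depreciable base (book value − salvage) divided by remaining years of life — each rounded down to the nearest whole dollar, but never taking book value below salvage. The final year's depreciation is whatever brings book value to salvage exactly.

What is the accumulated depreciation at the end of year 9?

Depreciable base = $237,183 − $24,100 = $213,083.
Year 1: DB = ⌊$237,183 × 200%/10⌋ = $47,436; SL = ⌊$213,083/10⌋ = $21,308 → take DB $47,436. Book value $189,747.
Year 2: DB = ⌊$189,747 × 200%/10⌋ = $37,949; SL = ⌊$165,647/9⌋ = $18,405 → take DB $37,949. Book value $151,798.
Year 3: DB = ⌊$151,798 × 200%/10⌋ = $30,359; SL = ⌊$127,698/8⌋ = $15,962 → take DB $30,359. Book value $121,439.
Year 4: DB = ⌊$121,439 × 200%/10⌋ = $24,287; SL = ⌊$97,339/7⌋ = $13,905 → take DB $24,287. Book value $97,152.
Year 5: DB = ⌊$97,152 × 200%/10⌋ = $19,430; SL = ⌊$73,052/6⌋ = $12,175 → take DB $19,430. Book value $77,722.
Year 6: DB = ⌊$77,722 × 200%/10⌋ = $15,544; SL = ⌊$53,622/5⌋ = $10,724 → take DB $15,544. Book value $62,178.
Year 7: DB = ⌊$62,178 × 200%/10⌋ = $12,435; SL = ⌊$38,078/4⌋ = $9,519 → take DB $12,435. Book value $49,743.
Year 8: DB = ⌊$49,743 × 200%/10⌋ = $9,948; SL = ⌊$25,643/3⌋ = $8,547 → take DB $9,948. Book value $39,795.
Year 9: DB = ⌊$39,795 × 200%/10⌋ = $7,959; SL = ⌊$15,695/2⌋ = $7,847 → take DB $7,959. Book value $31,836.
Accumulated through year 9 = $237,183 − $31,836 = $205,347.

$205,347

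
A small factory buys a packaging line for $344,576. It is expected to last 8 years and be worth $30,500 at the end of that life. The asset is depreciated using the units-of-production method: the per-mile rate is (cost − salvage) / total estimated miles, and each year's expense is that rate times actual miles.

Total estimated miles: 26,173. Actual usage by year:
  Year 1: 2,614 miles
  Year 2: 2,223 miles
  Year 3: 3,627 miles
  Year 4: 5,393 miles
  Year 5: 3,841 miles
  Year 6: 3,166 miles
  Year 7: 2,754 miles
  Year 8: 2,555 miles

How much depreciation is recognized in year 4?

$64,716

Depreciable base = $344,576 − $30,500 = $314,076.
Rate = $314,076 / 26,173 miles = $12 per mile.
Year 1: 2,614 × $12 = $31,368. Book value $313,208.
Year 2: 2,223 × $12 = $26,676. Book value $286,532.
Year 3: 3,627 × $12 = $43,524. Book value $243,008.
Year 4: 5,393 × $12 = $64,716. Book value $178,292.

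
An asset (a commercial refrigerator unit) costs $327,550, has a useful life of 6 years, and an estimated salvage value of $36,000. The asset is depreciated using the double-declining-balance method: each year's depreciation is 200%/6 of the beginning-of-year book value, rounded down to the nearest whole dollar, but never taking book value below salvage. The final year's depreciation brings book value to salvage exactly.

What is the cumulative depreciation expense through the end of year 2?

$181,972

Depreciable base = $327,550 − $36,000 = $291,550.
Year 1: ⌊$327,550 × 200%/6⌋ = $109,183. Book value $218,367.
Year 2: ⌊$218,367 × 200%/6⌋ = $72,789. Book value $145,578.
Accumulated through year 2 = $327,550 − $145,578 = $181,972.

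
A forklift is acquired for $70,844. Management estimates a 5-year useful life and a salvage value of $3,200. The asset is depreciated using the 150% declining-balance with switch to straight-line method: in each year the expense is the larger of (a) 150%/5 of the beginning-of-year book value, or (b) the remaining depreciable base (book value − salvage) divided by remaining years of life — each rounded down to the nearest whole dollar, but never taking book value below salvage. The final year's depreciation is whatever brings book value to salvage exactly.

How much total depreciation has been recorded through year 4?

Depreciable base = $70,844 − $3,200 = $67,644.
Year 1: DB = ⌊$70,844 × 150%/5⌋ = $21,253; SL = ⌊$67,644/5⌋ = $13,528 → take DB $21,253. Book value $49,591.
Year 2: DB = ⌊$49,591 × 150%/5⌋ = $14,877; SL = ⌊$46,391/4⌋ = $11,597 → take DB $14,877. Book value $34,714.
Year 3: DB = ⌊$34,714 × 150%/5⌋ = $10,414; SL = ⌊$31,514/3⌋ = $10,504 → take SL $10,504. Book value $24,210.
Year 4: DB = ⌊$24,210 × 150%/5⌋ = $7,263; SL = ⌊$21,010/2⌋ = $10,505 → take SL $10,505. Book value $13,705.
Accumulated through year 4 = $70,844 − $13,705 = $57,139.

$57,139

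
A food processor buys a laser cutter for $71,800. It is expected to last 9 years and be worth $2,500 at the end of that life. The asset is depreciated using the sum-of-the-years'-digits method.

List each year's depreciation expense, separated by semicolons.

Depreciable base = $71,800 − $2,500 = $69,300.
Sum of the years' digits = 9+8+7+6+5+4+3+2+1 = 45.
Year 1: $69,300 × 9/45 = $13,860. Book value $57,940.
Year 2: $69,300 × 8/45 = $12,320. Book value $45,620.
Year 3: $69,300 × 7/45 = $10,780. Book value $34,840.
Year 4: $69,300 × 6/45 = $9,240. Book value $25,600.
Year 5: $69,300 × 5/45 = $7,700. Book value $17,900.
Year 6: $69,300 × 4/45 = $6,160. Book value $11,740.
Year 7: $69,300 × 3/45 = $4,620. Book value $7,120.
Year 8: $69,300 × 2/45 = $3,080. Book value $4,040.
Year 9: $69,300 × 1/45 = $1,540. Book value $2,500.

$13,860; $12,320; $10,780; $9,240; $7,700; $6,160; $4,620; $3,080; $1,540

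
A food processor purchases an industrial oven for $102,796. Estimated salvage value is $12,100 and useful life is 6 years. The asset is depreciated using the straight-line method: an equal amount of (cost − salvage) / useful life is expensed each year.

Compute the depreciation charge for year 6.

Depreciable base = $102,796 − $12,100 = $90,696.
Annual expense = $90,696 / 6 = $15,116.

$15,116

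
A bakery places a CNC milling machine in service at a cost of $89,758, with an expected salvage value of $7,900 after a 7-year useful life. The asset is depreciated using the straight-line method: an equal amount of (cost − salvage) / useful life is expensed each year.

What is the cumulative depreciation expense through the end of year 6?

$70,164

Depreciable base = $89,758 − $7,900 = $81,858.
Annual expense = $81,858 / 7 = $11,694.
End of year 1: book value $78,064.
End of year 2: book value $66,370.
End of year 3: book value $54,676.
End of year 4: book value $42,982.
End of year 5: book value $31,288.
End of year 6: book value $19,594.
Accumulated through year 6 = $89,758 − $19,594 = $70,164.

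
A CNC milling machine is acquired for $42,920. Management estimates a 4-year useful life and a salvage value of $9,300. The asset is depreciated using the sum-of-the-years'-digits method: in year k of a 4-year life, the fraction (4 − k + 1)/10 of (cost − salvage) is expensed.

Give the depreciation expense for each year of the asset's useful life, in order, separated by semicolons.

$13,448; $10,086; $6,724; $3,362

Depreciable base = $42,920 − $9,300 = $33,620.
Sum of the years' digits = 4+3+2+1 = 10.
Year 1: $33,620 × 4/10 = $13,448. Book value $29,472.
Year 2: $33,620 × 3/10 = $10,086. Book value $19,386.
Year 3: $33,620 × 2/10 = $6,724. Book value $12,662.
Year 4: $33,620 × 1/10 = $3,362. Book value $9,300.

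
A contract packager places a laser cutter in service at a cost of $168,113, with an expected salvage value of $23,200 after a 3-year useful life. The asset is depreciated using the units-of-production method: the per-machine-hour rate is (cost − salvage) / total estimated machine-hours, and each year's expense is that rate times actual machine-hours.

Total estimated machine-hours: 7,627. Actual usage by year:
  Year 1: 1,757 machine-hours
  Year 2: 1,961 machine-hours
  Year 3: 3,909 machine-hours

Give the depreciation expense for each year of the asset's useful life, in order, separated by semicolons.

Depreciable base = $168,113 − $23,200 = $144,913.
Rate = $144,913 / 7,627 machine-hours = $19 per machine-hour.
Year 1: 1,757 × $19 = $33,383. Book value $134,730.
Year 2: 1,961 × $19 = $37,259. Book value $97,471.
Year 3: 3,909 × $19 = $74,271. Book value $23,200.

$33,383; $37,259; $74,271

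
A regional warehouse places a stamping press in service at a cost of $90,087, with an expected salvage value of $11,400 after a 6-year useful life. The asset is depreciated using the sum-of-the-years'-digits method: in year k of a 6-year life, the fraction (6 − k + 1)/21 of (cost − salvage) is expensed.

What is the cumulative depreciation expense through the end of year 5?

$74,940

Depreciable base = $90,087 − $11,400 = $78,687.
Sum of the years' digits = 6+5+4+3+2+1 = 21.
Year 1: $78,687 × 6/21 = $22,482. Book value $67,605.
Year 2: $78,687 × 5/21 = $18,735. Book value $48,870.
Year 3: $78,687 × 4/21 = $14,988. Book value $33,882.
Year 4: $78,687 × 3/21 = $11,241. Book value $22,641.
Year 5: $78,687 × 2/21 = $7,494. Book value $15,147.
Accumulated through year 5 = $90,087 − $15,147 = $74,940.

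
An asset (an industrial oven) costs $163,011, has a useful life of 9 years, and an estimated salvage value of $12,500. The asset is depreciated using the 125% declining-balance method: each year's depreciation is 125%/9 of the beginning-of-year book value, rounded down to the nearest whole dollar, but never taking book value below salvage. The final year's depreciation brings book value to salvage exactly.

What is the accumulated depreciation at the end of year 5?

$85,827

Depreciable base = $163,011 − $12,500 = $150,511.
Year 1: ⌊$163,011 × 125%/9⌋ = $22,640. Book value $140,371.
Year 2: ⌊$140,371 × 125%/9⌋ = $19,495. Book value $120,876.
Year 3: ⌊$120,876 × 125%/9⌋ = $16,788. Book value $104,088.
Year 4: ⌊$104,088 × 125%/9⌋ = $14,456. Book value $89,632.
Year 5: ⌊$89,632 × 125%/9⌋ = $12,448. Book value $77,184.
Accumulated through year 5 = $163,011 − $77,184 = $85,827.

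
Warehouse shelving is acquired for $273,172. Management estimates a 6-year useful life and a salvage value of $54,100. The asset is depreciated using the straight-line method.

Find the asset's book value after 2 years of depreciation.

$200,148

Depreciable base = $273,172 − $54,100 = $219,072.
Annual expense = $219,072 / 6 = $36,512.
End of year 1: book value $236,660.
End of year 2: book value $200,148.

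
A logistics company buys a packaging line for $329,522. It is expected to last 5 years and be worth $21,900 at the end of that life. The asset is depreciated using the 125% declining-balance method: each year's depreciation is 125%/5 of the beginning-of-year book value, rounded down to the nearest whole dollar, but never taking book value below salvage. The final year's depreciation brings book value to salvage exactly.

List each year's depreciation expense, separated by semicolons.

Depreciable base = $329,522 − $21,900 = $307,622.
Year 1: ⌊$329,522 × 125%/5⌋ = $82,380. Book value $247,142.
Year 2: ⌊$247,142 × 125%/5⌋ = $61,785. Book value $185,357.
Year 3: ⌊$185,357 × 125%/5⌋ = $46,339. Book value $139,018.
Year 4: ⌊$139,018 × 125%/5⌋ = $34,754. Book value $104,264.
Year 5 (final): $104,264 − $21,900 = $82,364. Book value $21,900.

$82,380; $61,785; $46,339; $34,754; $82,364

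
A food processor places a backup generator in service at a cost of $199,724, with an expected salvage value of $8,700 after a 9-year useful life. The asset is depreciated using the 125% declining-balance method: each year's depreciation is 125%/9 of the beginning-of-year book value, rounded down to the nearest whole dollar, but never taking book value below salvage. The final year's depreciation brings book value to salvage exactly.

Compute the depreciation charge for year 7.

$11,310

Depreciable base = $199,724 − $8,700 = $191,024.
Year 1: ⌊$199,724 × 125%/9⌋ = $27,739. Book value $171,985.
Year 2: ⌊$171,985 × 125%/9⌋ = $23,886. Book value $148,099.
Year 3: ⌊$148,099 × 125%/9⌋ = $20,569. Book value $127,530.
Year 4: ⌊$127,530 × 125%/9⌋ = $17,712. Book value $109,818.
Year 5: ⌊$109,818 × 125%/9⌋ = $15,252. Book value $94,566.
Year 6: ⌊$94,566 × 125%/9⌋ = $13,134. Book value $81,432.
Year 7: ⌊$81,432 × 125%/9⌋ = $11,310. Book value $70,122.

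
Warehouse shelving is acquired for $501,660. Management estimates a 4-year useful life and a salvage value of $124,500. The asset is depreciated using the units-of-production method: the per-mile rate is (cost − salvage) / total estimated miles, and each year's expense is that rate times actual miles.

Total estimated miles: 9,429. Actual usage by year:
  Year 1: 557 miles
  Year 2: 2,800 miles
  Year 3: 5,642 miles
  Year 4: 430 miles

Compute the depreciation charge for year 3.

Depreciable base = $501,660 − $124,500 = $377,160.
Rate = $377,160 / 9,429 miles = $40 per mile.
Year 1: 557 × $40 = $22,280. Book value $479,380.
Year 2: 2,800 × $40 = $112,000. Book value $367,380.
Year 3: 5,642 × $40 = $225,680. Book value $141,700.

$225,680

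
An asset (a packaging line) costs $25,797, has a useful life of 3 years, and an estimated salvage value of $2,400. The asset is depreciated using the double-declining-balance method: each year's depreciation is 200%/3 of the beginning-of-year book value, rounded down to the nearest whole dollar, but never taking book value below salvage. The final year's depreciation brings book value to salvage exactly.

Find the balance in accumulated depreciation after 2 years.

Depreciable base = $25,797 − $2,400 = $23,397.
Year 1: ⌊$25,797 × 200%/3⌋ = $17,198. Book value $8,599.
Year 2: ⌊$8,599 × 200%/3⌋ = $5,732. Book value $2,867.
Accumulated through year 2 = $25,797 − $2,867 = $22,930.

$22,930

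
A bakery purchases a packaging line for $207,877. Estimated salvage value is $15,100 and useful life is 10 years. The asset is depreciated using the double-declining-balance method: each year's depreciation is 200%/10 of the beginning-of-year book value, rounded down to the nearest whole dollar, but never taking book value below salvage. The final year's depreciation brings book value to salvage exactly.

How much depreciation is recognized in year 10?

Depreciable base = $207,877 − $15,100 = $192,777.
Year 1: ⌊$207,877 × 200%/10⌋ = $41,575. Book value $166,302.
Year 2: ⌊$166,302 × 200%/10⌋ = $33,260. Book value $133,042.
Year 3: ⌊$133,042 × 200%/10⌋ = $26,608. Book value $106,434.
Year 4: ⌊$106,434 × 200%/10⌋ = $21,286. Book value $85,148.
Year 5: ⌊$85,148 × 200%/10⌋ = $17,029. Book value $68,119.
Year 6: ⌊$68,119 × 200%/10⌋ = $13,623. Book value $54,496.
Year 7: ⌊$54,496 × 200%/10⌋ = $10,899. Book value $43,597.
Year 8: ⌊$43,597 × 200%/10⌋ = $8,719. Book value $34,878.
Year 9: ⌊$34,878 × 200%/10⌋ = $6,975. Book value $27,903.
Year 10 (final): $27,903 − $15,100 = $12,803. Book value $15,100.

$12,803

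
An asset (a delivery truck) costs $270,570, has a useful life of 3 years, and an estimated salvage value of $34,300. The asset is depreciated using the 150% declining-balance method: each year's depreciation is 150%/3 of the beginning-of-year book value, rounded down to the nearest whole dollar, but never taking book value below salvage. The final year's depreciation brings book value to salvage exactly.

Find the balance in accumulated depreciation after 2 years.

Depreciable base = $270,570 − $34,300 = $236,270.
Year 1: ⌊$270,570 × 150%/3⌋ = $135,285. Book value $135,285.
Year 2: ⌊$135,285 × 150%/3⌋ = $67,642. Book value $67,643.
Accumulated through year 2 = $270,570 − $67,643 = $202,927.

$202,927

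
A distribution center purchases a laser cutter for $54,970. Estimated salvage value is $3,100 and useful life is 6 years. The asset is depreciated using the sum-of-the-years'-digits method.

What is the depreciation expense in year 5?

$4,940

Depreciable base = $54,970 − $3,100 = $51,870.
Sum of the years' digits = 6+5+4+3+2+1 = 21.
Year 1: $51,870 × 6/21 = $14,820. Book value $40,150.
Year 2: $51,870 × 5/21 = $12,350. Book value $27,800.
Year 3: $51,870 × 4/21 = $9,880. Book value $17,920.
Year 4: $51,870 × 3/21 = $7,410. Book value $10,510.
Year 5: $51,870 × 2/21 = $4,940. Book value $5,570.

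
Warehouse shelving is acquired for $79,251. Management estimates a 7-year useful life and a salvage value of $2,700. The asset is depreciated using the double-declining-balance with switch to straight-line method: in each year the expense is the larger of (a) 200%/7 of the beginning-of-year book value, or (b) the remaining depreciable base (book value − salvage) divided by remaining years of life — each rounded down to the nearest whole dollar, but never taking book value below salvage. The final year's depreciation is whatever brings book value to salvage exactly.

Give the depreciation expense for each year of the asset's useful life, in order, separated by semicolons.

$22,643; $16,173; $11,552; $8,252; $5,977; $5,977; $5,977

Depreciable base = $79,251 − $2,700 = $76,551.
Year 1: DB = ⌊$79,251 × 200%/7⌋ = $22,643; SL = ⌊$76,551/7⌋ = $10,935 → take DB $22,643. Book value $56,608.
Year 2: DB = ⌊$56,608 × 200%/7⌋ = $16,173; SL = ⌊$53,908/6⌋ = $8,984 → take DB $16,173. Book value $40,435.
Year 3: DB = ⌊$40,435 × 200%/7⌋ = $11,552; SL = ⌊$37,735/5⌋ = $7,547 → take DB $11,552. Book value $28,883.
Year 4: DB = ⌊$28,883 × 200%/7⌋ = $8,252; SL = ⌊$26,183/4⌋ = $6,545 → take DB $8,252. Book value $20,631.
Year 5: DB = ⌊$20,631 × 200%/7⌋ = $5,894; SL = ⌊$17,931/3⌋ = $5,977 → take SL $5,977. Book value $14,654.
Year 6: DB = ⌊$14,654 × 200%/7⌋ = $4,186; SL = ⌊$11,954/2⌋ = $5,977 → take SL $5,977. Book value $8,677.
Year 7 (final): $8,677 − $2,700 = $5,977. Book value $2,700.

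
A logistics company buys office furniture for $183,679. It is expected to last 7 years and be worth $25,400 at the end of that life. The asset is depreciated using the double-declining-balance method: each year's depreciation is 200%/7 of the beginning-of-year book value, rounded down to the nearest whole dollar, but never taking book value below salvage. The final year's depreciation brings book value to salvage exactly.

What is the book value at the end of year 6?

Depreciable base = $183,679 − $25,400 = $158,279.
Year 1: ⌊$183,679 × 200%/7⌋ = $52,479. Book value $131,200.
Year 2: ⌊$131,200 × 200%/7⌋ = $37,485. Book value $93,715.
Year 3: ⌊$93,715 × 200%/7⌋ = $26,775. Book value $66,940.
Year 4: ⌊$66,940 × 200%/7⌋ = $19,125. Book value $47,815.
Year 5: ⌊$47,815 × 200%/7⌋ = $13,661. Book value $34,154.
Year 6: ⌊$34,154 × 200%/7⌋ = $9,758, capped at $8,754. Book value $25,400.

$25,400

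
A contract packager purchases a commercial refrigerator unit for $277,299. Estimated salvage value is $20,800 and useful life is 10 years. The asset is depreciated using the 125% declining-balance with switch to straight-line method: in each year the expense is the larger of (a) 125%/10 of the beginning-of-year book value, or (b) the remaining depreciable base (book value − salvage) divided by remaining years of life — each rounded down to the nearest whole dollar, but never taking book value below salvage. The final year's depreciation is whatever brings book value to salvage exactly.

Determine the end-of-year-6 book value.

$115,069

Depreciable base = $277,299 − $20,800 = $256,499.
Year 1: DB = ⌊$277,299 × 125%/10⌋ = $34,662; SL = ⌊$256,499/10⌋ = $25,649 → take DB $34,662. Book value $242,637.
Year 2: DB = ⌊$242,637 × 125%/10⌋ = $30,329; SL = ⌊$221,837/9⌋ = $24,648 → take DB $30,329. Book value $212,308.
Year 3: DB = ⌊$212,308 × 125%/10⌋ = $26,538; SL = ⌊$191,508/8⌋ = $23,938 → take DB $26,538. Book value $185,770.
Year 4: DB = ⌊$185,770 × 125%/10⌋ = $23,221; SL = ⌊$164,970/7⌋ = $23,567 → take SL $23,567. Book value $162,203.
Year 5: DB = ⌊$162,203 × 125%/10⌋ = $20,275; SL = ⌊$141,403/6⌋ = $23,567 → take SL $23,567. Book value $138,636.
Year 6: DB = ⌊$138,636 × 125%/10⌋ = $17,329; SL = ⌊$117,836/5⌋ = $23,567 → take SL $23,567. Book value $115,069.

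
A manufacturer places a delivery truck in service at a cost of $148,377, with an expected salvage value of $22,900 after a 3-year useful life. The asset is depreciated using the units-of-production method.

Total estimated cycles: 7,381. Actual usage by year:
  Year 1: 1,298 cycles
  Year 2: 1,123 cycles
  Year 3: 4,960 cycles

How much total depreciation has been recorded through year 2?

Depreciable base = $148,377 − $22,900 = $125,477.
Rate = $125,477 / 7,381 cycles = $17 per cycle.
Year 1: 1,298 × $17 = $22,066. Book value $126,311.
Year 2: 1,123 × $17 = $19,091. Book value $107,220.
Accumulated through year 2 = $148,377 − $107,220 = $41,157.

$41,157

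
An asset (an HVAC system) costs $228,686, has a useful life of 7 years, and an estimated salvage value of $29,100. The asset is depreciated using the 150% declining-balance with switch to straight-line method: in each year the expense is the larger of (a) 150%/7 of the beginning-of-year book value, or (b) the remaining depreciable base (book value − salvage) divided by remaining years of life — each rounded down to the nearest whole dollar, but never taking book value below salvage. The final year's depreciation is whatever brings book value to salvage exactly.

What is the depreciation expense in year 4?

$23,770

Depreciable base = $228,686 − $29,100 = $199,586.
Year 1: DB = ⌊$228,686 × 150%/7⌋ = $49,004; SL = ⌊$199,586/7⌋ = $28,512 → take DB $49,004. Book value $179,682.
Year 2: DB = ⌊$179,682 × 150%/7⌋ = $38,503; SL = ⌊$150,582/6⌋ = $25,097 → take DB $38,503. Book value $141,179.
Year 3: DB = ⌊$141,179 × 150%/7⌋ = $30,252; SL = ⌊$112,079/5⌋ = $22,415 → take DB $30,252. Book value $110,927.
Year 4: DB = ⌊$110,927 × 150%/7⌋ = $23,770; SL = ⌊$81,827/4⌋ = $20,456 → take DB $23,770. Book value $87,157.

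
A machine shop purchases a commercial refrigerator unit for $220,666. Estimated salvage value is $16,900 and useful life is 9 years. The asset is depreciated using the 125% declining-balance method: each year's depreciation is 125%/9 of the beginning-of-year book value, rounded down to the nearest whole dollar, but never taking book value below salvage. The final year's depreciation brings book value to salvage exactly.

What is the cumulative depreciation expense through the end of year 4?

Depreciable base = $220,666 − $16,900 = $203,766.
Year 1: ⌊$220,666 × 125%/9⌋ = $30,648. Book value $190,018.
Year 2: ⌊$190,018 × 125%/9⌋ = $26,391. Book value $163,627.
Year 3: ⌊$163,627 × 125%/9⌋ = $22,725. Book value $140,902.
Year 4: ⌊$140,902 × 125%/9⌋ = $19,569. Book value $121,333.
Accumulated through year 4 = $220,666 − $121,333 = $99,333.

$99,333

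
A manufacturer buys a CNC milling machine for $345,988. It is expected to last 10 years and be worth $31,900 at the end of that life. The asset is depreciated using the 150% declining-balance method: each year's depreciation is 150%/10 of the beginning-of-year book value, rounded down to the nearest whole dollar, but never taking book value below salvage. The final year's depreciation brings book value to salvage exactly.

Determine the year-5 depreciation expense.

$27,091

Depreciable base = $345,988 − $31,900 = $314,088.
Year 1: ⌊$345,988 × 150%/10⌋ = $51,898. Book value $294,090.
Year 2: ⌊$294,090 × 150%/10⌋ = $44,113. Book value $249,977.
Year 3: ⌊$249,977 × 150%/10⌋ = $37,496. Book value $212,481.
Year 4: ⌊$212,481 × 150%/10⌋ = $31,872. Book value $180,609.
Year 5: ⌊$180,609 × 150%/10⌋ = $27,091. Book value $153,518.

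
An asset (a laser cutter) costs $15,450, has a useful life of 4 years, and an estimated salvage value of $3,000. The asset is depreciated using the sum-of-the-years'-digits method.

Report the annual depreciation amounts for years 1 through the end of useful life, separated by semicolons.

Depreciable base = $15,450 − $3,000 = $12,450.
Sum of the years' digits = 4+3+2+1 = 10.
Year 1: $12,450 × 4/10 = $4,980. Book value $10,470.
Year 2: $12,450 × 3/10 = $3,735. Book value $6,735.
Year 3: $12,450 × 2/10 = $2,490. Book value $4,245.
Year 4: $12,450 × 1/10 = $1,245. Book value $3,000.

$4,980; $3,735; $2,490; $1,245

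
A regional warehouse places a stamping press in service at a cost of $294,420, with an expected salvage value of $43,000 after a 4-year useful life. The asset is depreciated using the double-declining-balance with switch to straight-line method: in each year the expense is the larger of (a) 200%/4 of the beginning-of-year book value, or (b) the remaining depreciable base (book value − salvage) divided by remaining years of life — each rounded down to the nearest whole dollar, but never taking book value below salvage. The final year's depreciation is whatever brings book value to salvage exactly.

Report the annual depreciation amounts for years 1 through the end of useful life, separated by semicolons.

$147,210; $73,605; $30,605; $0

Depreciable base = $294,420 − $43,000 = $251,420.
Year 1: DB = ⌊$294,420 × 200%/4⌋ = $147,210; SL = ⌊$251,420/4⌋ = $62,855 → take DB $147,210. Book value $147,210.
Year 2: DB = ⌊$147,210 × 200%/4⌋ = $73,605; SL = ⌊$104,210/3⌋ = $34,736 → take DB $73,605. Book value $73,605.
Year 3: DB = ⌊$73,605 × 200%/4⌋ = $36,802; SL = ⌊$30,605/2⌋ = $15,302 → take DB $36,802, capped at $30,605. Book value $43,000.
Year 4 (final): $43,000 − $43,000 = $0. Book value $43,000.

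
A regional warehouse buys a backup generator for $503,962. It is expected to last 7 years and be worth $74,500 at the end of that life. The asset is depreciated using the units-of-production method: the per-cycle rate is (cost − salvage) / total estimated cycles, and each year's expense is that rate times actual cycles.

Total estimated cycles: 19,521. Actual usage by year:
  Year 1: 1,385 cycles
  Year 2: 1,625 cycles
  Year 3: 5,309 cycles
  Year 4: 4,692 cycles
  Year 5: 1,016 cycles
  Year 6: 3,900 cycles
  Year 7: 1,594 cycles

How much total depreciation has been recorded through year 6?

Depreciable base = $503,962 − $74,500 = $429,462.
Rate = $429,462 / 19,521 cycles = $22 per cycle.
Year 1: 1,385 × $22 = $30,470. Book value $473,492.
Year 2: 1,625 × $22 = $35,750. Book value $437,742.
Year 3: 5,309 × $22 = $116,798. Book value $320,944.
Year 4: 4,692 × $22 = $103,224. Book value $217,720.
Year 5: 1,016 × $22 = $22,352. Book value $195,368.
Year 6: 3,900 × $22 = $85,800. Book value $109,568.
Accumulated through year 6 = $503,962 − $109,568 = $394,394.

$394,394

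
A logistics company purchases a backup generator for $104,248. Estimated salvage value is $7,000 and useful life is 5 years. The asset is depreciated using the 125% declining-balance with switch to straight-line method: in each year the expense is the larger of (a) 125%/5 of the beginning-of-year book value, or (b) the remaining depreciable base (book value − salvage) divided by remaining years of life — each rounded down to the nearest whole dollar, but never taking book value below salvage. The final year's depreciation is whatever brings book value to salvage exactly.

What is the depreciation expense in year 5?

Depreciable base = $104,248 − $7,000 = $97,248.
Year 1: DB = ⌊$104,248 × 125%/5⌋ = $26,062; SL = ⌊$97,248/5⌋ = $19,449 → take DB $26,062. Book value $78,186.
Year 2: DB = ⌊$78,186 × 125%/5⌋ = $19,546; SL = ⌊$71,186/4⌋ = $17,796 → take DB $19,546. Book value $58,640.
Year 3: DB = ⌊$58,640 × 125%/5⌋ = $14,660; SL = ⌊$51,640/3⌋ = $17,213 → take SL $17,213. Book value $41,427.
Year 4: DB = ⌊$41,427 × 125%/5⌋ = $10,356; SL = ⌊$34,427/2⌋ = $17,213 → take SL $17,213. Book value $24,214.
Year 5 (final): $24,214 − $7,000 = $17,214. Book value $7,000.

$17,214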